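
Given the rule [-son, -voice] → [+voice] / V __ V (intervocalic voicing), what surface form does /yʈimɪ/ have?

[yɖimɪ]

The only segment in the rule's environment that also matches [-son, -voice] is /ʈ/. Applying [+voice] turns the voiceless retroflex stop into /ɖ/ (voiced retroflex stop), giving [yɖimɪ].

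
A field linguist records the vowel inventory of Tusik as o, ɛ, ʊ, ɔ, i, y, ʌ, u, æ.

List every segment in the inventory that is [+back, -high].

Eliminate segments failing any feature: /ɛ, i, y, æ/ are [-back]; /ʊ, u/ are [+high]. The remaining /o, ɔ, ʌ/ satisfy [+back], [-high].

o, ɔ, ʌ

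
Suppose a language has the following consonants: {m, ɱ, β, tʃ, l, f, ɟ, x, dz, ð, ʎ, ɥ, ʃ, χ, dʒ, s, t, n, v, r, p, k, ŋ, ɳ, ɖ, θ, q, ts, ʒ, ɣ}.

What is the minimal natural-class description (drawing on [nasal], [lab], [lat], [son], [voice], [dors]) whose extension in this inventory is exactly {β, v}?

[−son, +voice, +lab]

/β, v/ are all [−sonorant], [+voice], [+labial], and no other segment in the inventory matches all three values. Dropping any one of them over-generates: [+voice, +labial] alone would also admit /m, ɱ, ɥ/; [−sonorant, +labial] alone would also admit /f, p/; [−sonorant, +voice] alone would also admit /ɟ, dz, ð, dʒ, …/. No other combination of two listed features picks out exactly this set either, so fewer than three features will not do.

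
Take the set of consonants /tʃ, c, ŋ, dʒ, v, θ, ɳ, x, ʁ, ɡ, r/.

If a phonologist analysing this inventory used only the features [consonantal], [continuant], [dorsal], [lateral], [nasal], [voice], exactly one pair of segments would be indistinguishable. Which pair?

Both /v/ and /r/ are [+consonantal], [+continuant], [−dorsal], [−lateral], [−nasal], [+voice]. Since the list omits [sonorant], [labial] and [coronal] — which do distinguish the voiced labiodental fricative from the alveolar trill — this pair collapses; all other pairs remain distinct.

v, r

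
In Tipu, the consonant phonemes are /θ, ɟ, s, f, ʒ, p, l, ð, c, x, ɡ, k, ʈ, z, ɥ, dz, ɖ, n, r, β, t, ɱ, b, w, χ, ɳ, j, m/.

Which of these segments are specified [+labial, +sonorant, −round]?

Checking each segment against [+labial], [+sonorant], [−round]: /ɱ/ (labiodental nasal), /m/ (bilabial nasal) satisfy every feature; every other segment in the inventory fails at least one.

ɱ, m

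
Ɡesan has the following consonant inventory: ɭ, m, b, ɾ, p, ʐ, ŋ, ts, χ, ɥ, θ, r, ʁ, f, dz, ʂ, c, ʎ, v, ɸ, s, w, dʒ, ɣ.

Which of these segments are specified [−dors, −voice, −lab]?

Checking each segment against [−dorsal], [−voice], [−labial]: /ts/ (voiceless alveolar affricate), /θ/ (voiceless dental fricative), /ʂ/ (voiceless retroflex fricative), /s/ (voiceless alveolar fricative) satisfy every feature; every other segment in the inventory fails at least one.

ts, θ, ʂ, s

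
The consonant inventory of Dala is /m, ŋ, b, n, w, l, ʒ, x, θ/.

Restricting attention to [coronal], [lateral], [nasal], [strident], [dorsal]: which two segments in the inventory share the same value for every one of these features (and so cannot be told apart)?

x, w

/x/ (voiceless velar fricative) and /w/ (labial-velar glide) are both [-coronal], [-lateral], [-nasal], [-strident], [+dorsal], so none of the listed features separates them. (They do differ in [sonorant], [voice], [labial] and [round], which are not among the given features.) Every other pair in the inventory differs on at least one listed feature.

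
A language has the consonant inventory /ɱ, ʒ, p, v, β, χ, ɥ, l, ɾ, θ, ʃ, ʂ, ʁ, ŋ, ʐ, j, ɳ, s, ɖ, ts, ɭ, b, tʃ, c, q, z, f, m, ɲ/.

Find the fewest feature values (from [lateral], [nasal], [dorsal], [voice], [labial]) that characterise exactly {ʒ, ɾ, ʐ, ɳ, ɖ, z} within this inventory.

/ʒ, ɾ, ʐ, ɳ, ɖ, z/ are all [+voice], [-lateral], [-labial], [-dorsal], and no other segment in the inventory matches all four values. Dropping any one of them over-generates: [-lateral, -labial, -dorsal] alone would also admit /θ, ʃ, ʂ, s, …/; [+voice, -labial, -dorsal] alone would also admit /l, ɭ/; [+voice, -lateral, -dorsal] alone would also admit /ɱ, v, β, b, …/; [+voice, -lateral, -labial] alone would also admit /ʁ, ŋ, j, ɲ/. No other combination of three listed features picks out exactly this set either, so fewer than four features will not do.

[+voice, -lateral, -labial, -dorsal]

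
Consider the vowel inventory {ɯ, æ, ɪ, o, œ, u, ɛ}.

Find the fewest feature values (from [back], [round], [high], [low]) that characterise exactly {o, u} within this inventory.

[+back, +round]

/o, u/ are all [+back], [+round], and no other segment in the inventory matches both values. Dropping any one of them over-generates: [+round] alone would also admit /œ/; [+back] alone would also admit /ɯ/. No other single listed feature picks out exactly this set either, so fewer than two features will not do.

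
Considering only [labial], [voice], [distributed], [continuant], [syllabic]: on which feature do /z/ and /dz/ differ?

[continuant]

The two segments share [-labial], [+voice], [-distributed], [-syllabic]. The only feature from the list on which they differ: /z/ is [+continuant] while /dz/ is [-continuant].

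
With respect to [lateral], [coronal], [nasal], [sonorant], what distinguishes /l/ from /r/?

/l/ is the alveolar lateral approximant and /r/ is the alveolar trill. Both are [+coronal], [−nasal], [+sonorant]. /l/ is [+lateral] while /r/ is [−lateral], so the distinguishing feature is [lateral].

[lateral]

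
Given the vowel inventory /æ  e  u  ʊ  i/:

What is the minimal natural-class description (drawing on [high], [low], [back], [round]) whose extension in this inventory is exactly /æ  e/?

/æ, e/ are exactly the [−high] segments in the inventory, so a single feature suffices.

[−high]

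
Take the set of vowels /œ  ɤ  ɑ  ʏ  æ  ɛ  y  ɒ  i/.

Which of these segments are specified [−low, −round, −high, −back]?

Eliminate segments failing any feature: /œ, ʏ, y/ are [+round]; /ɤ/ is [+back]; /ɑ, æ, ɒ/ are [+low]; /i/ is [+high]. The remaining /ɛ/ satisfy [−low], [−round], [−high], [−back].

ɛ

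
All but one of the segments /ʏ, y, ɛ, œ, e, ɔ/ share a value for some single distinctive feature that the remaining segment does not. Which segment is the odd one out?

ɔ

[back] groups all but one: /œ, e, ɛ, y, ʏ/ share [−back] while /ɔ/ (mid back rounded lax vowel) alone is [+back]. Removing any other segment would not leave a single-feature class that excludes it.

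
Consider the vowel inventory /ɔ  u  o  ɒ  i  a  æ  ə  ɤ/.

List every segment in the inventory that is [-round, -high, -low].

ə, ɤ

Eliminate segments failing any feature: /ɔ, u, o, ɒ/ are [+round]; /i/ is [+high]; /a, æ/ are [+low]. The remaining /ə, ɤ/ satisfy [-round], [-high], [-low].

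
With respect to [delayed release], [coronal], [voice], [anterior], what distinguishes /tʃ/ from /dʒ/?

[voice]

/tʃ/ (voiceless postalveolar affricate) and /dʒ/ (voiced postalveolar affricate) agree on [+delayed release], [+coronal], [-anterior]. They differ on [voice] (/tʃ/ [-], /dʒ/ [+]).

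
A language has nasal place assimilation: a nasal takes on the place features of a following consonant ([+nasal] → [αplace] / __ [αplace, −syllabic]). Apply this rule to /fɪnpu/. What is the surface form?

/n/ sits before the [+labial] consonant /p/, so it takes on [+labial] and surfaces as /m/. The rest of the form is unaffected: [fɪmpu].

[fɪmpu]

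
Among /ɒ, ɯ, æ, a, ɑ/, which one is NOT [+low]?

ɯ

/ɯ/ is the high back unrounded vowel, which is [−low]; the rest — /æ, ɑ, a, ɒ/ — are [+low].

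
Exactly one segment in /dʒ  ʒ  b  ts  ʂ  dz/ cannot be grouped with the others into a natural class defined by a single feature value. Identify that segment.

The remaining segments after removing /b/ share [+strident]; /b/ (voiced bilabial stop) is [−strident]. For every other candidate removal, the leftover set fails to share any single feature value that the removed segment lacks.

b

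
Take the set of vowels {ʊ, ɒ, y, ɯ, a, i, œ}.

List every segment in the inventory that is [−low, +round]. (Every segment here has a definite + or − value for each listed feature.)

Eliminate segments failing any feature: /ɒ, a/ are [+low]; /ɯ, i/ are [−round]. The remaining /ʊ, y, œ/ satisfy [−low], [+round].

ʊ, y, œ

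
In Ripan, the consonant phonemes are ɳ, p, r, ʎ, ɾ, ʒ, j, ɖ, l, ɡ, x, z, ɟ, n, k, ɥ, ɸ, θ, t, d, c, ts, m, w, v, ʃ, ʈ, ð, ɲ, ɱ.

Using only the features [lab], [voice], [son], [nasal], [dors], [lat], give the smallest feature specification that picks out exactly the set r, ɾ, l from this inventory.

[+son, −nasal, −dors]

Every target segment is [+sonorant], [−nasal], [−dorsal]; each remaining inventory member fails at least one of these. Each conjunct is needed — [−nasal, −dorsal] alone would also admit /p, ʒ, ɖ, z, …/; [+sonorant, −dorsal] alone would also admit /ɳ, n, m, ɱ/; [+sonorant, −nasal] alone would also admit /ʎ, j, ɥ, w/ — and no other combination of two listed features has exactly this extension, so three is the minimum.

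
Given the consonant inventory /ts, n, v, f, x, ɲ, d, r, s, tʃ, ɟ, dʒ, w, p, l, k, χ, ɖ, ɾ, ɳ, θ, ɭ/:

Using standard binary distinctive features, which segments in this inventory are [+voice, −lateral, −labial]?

n, ɲ, d, r, ɟ, dʒ, ɖ, ɾ, ɳ

Eliminate segments failing any feature: /ts, f, x, s, tʃ, p, k, χ, θ/ are [−voice]; /v, w/ are [+labial]; /l, ɭ/ are [+lateral]. The remaining /n, ɲ, d, r, ɟ, dʒ, ɖ, ɾ, ɳ/ satisfy [+voice], [−lateral], [−labial].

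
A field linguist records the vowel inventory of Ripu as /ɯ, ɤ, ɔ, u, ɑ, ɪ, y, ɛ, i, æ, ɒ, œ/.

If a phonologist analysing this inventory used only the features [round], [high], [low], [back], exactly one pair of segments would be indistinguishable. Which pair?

Both /i/ and /ɪ/ are [−round], [+high], [−low], [−back]. Since the list omits [tense] — which does distinguish the high front unrounded tense vowel from the high front unrounded lax vowel — this pair collapses; all other pairs remain distinct.

i, ɪ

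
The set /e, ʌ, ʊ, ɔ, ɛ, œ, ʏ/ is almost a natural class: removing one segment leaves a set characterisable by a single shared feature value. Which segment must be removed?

The remaining segments after removing /e/ share [−tense]; /e/ (mid front unrounded tense vowel) is [+tense]. For every other candidate removal, the leftover set fails to share any single feature value that the removed segment lacks.

e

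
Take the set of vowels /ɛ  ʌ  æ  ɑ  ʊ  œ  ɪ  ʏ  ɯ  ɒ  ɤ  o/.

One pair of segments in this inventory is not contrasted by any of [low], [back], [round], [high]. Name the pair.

ɤ, ʌ

/ɤ/ (mid back unrounded tense vowel) and /ʌ/ (mid back unrounded lax vowel) are both [-low], [+back], [-round], [-high], so none of the listed features separates them. (They do differ in [tense], which is not among the given features.) Every other pair in the inventory differs on at least one listed feature.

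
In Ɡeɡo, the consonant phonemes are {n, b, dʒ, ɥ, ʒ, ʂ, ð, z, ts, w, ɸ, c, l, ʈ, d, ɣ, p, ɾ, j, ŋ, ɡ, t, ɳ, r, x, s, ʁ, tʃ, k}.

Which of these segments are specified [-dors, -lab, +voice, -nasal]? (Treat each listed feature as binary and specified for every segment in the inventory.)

dʒ, ʒ, ð, z, l, d, ɾ, r

Eliminate segments failing any feature: /n, ɳ/ are [+nasal]; /b, ɸ, p/ are [+labial]; /ɥ, w, c, ɣ, j, ŋ, ɡ, x, ʁ, k/ are [+dorsal]; /ʂ, ts, ʈ, t, s, tʃ/ are [-voice]. The remaining /dʒ, ʒ, ð, z, l, d, ɾ, r/ satisfy [-dorsal], [-labial], [+voice], [-nasal].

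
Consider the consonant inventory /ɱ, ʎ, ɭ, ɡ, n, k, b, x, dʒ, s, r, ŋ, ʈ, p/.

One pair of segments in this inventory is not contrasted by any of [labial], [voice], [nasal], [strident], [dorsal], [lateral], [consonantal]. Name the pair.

On the given features, /x/ and /k/ have an identical profile: [-labial], [-voice], [-nasal], [-strident], [+dorsal], [-lateral], [+consonantal]. No other two segments in the inventory coincide on all 7 features. (They do differ in [continuant], which is not among the given features.)

x, k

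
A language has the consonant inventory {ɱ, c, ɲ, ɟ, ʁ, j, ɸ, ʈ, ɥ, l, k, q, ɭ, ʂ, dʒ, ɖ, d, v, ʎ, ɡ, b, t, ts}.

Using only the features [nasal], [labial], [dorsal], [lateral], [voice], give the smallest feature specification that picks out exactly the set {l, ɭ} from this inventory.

[+lateral, −dorsal]

The class [+lateral], [−dorsal] has exactly /l, ɭ/ as its extension in this inventory. No smaller conjunction from the listed features achieves this: [−dorsal] alone would also admit /ɱ, ɸ, ʈ, ʂ, …/; [+lateral] alone would also admit /ʎ/; and checking the remaining single features turns up none with this extension.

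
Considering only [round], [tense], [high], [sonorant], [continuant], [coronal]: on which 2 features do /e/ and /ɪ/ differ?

The two segments share [-round], [+sonorant], [+continuant], [-coronal]. The only features from the list on which they differ: /e/ is [-high] while /ɪ/ is [+high]; /e/ is [+tense] while /ɪ/ is [-tense].

[high], [tense]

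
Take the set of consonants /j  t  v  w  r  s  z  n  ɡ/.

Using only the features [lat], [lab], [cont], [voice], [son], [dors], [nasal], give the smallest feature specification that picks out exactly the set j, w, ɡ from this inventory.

Every target segment is [+dorsal] and no other inventory member is, so one feature is enough.

[+dors]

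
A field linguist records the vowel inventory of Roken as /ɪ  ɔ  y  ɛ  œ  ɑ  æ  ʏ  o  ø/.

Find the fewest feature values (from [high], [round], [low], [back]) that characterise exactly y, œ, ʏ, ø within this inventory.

/y, œ, ʏ, ø/ are all [−back], [+round], and no other segment in the inventory matches both values. Dropping any one of them over-generates: [+round] alone would also admit /ɔ, o/; [−back] alone would also admit /ɪ, ɛ, æ/. No other single listed feature picks out exactly this set either, so fewer than two features will not do.

[−back, +round]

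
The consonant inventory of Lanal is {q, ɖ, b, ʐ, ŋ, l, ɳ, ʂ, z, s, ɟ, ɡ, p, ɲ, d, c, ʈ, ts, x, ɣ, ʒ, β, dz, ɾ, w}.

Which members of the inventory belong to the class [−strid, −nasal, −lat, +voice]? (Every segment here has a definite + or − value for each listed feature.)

Among the inventory, the [−strident] segments are /q, ɖ, b, ŋ, l, ɳ, ɟ, ɡ, p, ɲ, d, c, ʈ, x, ɣ, β, ɾ, w/.
Within that set, [−nasal] gives /q, ɖ, b, l, ɟ, ɡ, p, d, c, ʈ, x, ɣ, β, ɾ, w/.
Within that set, [−lateral] gives /q, ɖ, b, ɟ, ɡ, p, d, c, ʈ, x, ɣ, β, ɾ, w/.
Intersecting with [+voice] leaves /ɖ, b, ɟ, ɡ, d, ɣ, β, ɾ, w/.

ɖ, b, ɟ, ɡ, d, ɣ, β, ɾ, w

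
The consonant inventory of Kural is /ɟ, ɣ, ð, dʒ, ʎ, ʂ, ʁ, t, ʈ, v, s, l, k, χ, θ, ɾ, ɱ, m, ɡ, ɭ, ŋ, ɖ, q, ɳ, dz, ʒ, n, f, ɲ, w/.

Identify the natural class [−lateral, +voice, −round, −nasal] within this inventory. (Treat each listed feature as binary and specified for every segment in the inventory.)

ɟ, ɣ, ð, dʒ, ʁ, v, ɾ, ɡ, ɖ, dz, ʒ

Checking each segment against [−lateral], [+voice], [−round], [−nasal]: /ɟ/ (voiced palatal stop), /ɣ/ (voiced velar fricative), /ð/ (voiced dental fricative), /dʒ/ (voiced postalveolar affricate), /ʁ/ (voiced uvular fricative), /v/ (voiced labiodental fricative), among others, satisfy every feature; every other segment in the inventory fails at least one.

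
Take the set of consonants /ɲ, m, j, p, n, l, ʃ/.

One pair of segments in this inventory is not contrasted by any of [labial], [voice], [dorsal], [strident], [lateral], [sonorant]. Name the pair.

/j/ (palatal glide) and /ɲ/ (palatal nasal) are both [−labial], [+voice], [+dorsal], [−strident], [−lateral], [+sonorant], so none of the listed features separates them. (They do differ in [nasal] and [continuant], which are not among the given features.) Every other pair in the inventory differs on at least one listed feature.

j, ɲ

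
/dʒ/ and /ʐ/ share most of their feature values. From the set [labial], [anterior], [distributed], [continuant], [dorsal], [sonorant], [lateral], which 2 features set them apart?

The two segments share [−labial], [−anterior], [−dorsal], [−sonorant], [−lateral]. The only features from the list on which they differ: /dʒ/ is [−continuant] while /ʐ/ is [+continuant]; /dʒ/ is [+distributed] while /ʐ/ is [−distributed].

[continuant], [distributed]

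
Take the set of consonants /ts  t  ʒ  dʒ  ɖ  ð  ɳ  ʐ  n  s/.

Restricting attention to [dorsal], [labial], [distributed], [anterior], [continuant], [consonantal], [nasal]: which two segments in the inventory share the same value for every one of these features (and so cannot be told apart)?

Both /ts/ and /t/ are [−dorsal], [−labial], [−distributed], [+anterior], [−continuant], [+consonantal], [−nasal]. Since the list omits [strident] and [delayed release] — which do distinguish the voiceless alveolar affricate from the voiceless alveolar stop — this pair collapses; all other pairs remain distinct.

ts, t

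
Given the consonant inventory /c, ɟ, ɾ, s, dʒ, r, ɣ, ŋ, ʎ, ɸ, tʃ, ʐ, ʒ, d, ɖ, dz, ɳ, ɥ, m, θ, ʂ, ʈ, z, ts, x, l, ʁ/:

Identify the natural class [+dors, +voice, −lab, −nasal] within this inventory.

Checking each segment against [+dorsal], [+voice], [−labial], [−nasal]: /ɟ/ (voiced palatal stop), /ɣ/ (voiced velar fricative), /ʎ/ (palatal lateral approximant), /ʁ/ (voiced uvular fricative) satisfy every feature; every other segment in the inventory fails at least one.

ɟ, ɣ, ʎ, ʁ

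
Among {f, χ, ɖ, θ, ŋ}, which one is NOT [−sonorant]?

ŋ

/ɖ, χ, f, θ/ are all [−sonorant]; /ŋ/ (velar nasal) is [+sonorant].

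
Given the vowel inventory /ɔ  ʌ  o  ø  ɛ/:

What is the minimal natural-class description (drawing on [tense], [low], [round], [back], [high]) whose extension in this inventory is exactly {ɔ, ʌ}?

The class [+back], [−tense] has exactly /ɔ, ʌ/ as its extension in this inventory. No smaller conjunction from the listed features achieves this: [−tense] alone would also admit /ɛ/; [+back] alone would also admit /o/; and checking the remaining single features turns up none with this extension.

[+back, −tense]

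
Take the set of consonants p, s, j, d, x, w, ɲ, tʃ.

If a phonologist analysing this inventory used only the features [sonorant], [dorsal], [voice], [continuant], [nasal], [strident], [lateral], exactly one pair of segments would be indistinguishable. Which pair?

w, j

Both /w/ and /j/ are [+sonorant], [+dorsal], [+voice], [+continuant], [−nasal], [−strident], [−lateral]. Since the list omits [labial], [round] and [back] — which do distinguish the labial-velar glide from the palatal glide — this pair collapses; all other pairs remain distinct.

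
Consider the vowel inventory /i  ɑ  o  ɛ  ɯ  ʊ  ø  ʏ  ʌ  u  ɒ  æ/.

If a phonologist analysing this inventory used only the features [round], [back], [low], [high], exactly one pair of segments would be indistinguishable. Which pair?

u, ʊ

On the given features, /u/ and /ʊ/ have an identical profile: [+round], [+back], [−low], [+high]. No other two segments in the inventory coincide on all 4 features. (They do differ in [tense], which is not among the given features.)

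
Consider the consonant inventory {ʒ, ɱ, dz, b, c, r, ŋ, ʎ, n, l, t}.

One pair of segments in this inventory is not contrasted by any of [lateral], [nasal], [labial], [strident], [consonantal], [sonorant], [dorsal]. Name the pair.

ʒ, dz

On the given features, /ʒ/ and /dz/ have an identical profile: [-lateral], [-nasal], [-labial], [+strident], [+consonantal], [-sonorant], [-dorsal]. No other two segments in the inventory coincide on all 7 features. (They do differ in [continuant], [anterior] and [distributed], which are not among the given features.)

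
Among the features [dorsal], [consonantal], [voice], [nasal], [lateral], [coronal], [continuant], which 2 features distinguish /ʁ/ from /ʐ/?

/ʁ/ (voiced uvular fricative) and /ʐ/ (voiced retroflex fricative) agree on [+consonantal], [+voice], [-nasal], [-lateral], [+continuant]. They differ on [coronal] (/ʁ/ [-], /ʐ/ [+]), [dorsal] (/ʁ/ [+], /ʐ/ [-]).

[coronal], [dorsal]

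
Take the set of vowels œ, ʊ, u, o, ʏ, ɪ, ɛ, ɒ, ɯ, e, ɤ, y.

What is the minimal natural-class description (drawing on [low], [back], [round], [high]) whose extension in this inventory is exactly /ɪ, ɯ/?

[+high, -round]

/ɪ, ɯ/ are all [+high], [-round], and no other segment in the inventory matches both values. Dropping any one of them over-generates: [-round] alone would also admit /ɛ, e, ɤ/; [+high] alone would also admit /ʊ, u, ʏ, y/. No other single listed feature picks out exactly this set either, so fewer than two features will not do.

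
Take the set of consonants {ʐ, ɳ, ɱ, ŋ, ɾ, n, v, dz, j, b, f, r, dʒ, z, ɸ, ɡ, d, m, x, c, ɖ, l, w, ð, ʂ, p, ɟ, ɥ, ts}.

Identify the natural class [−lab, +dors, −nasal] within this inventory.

Eliminate segments failing any feature: /ʐ, ɳ, ɾ, n, dz, r, dʒ, z, d, ɖ, l, ð, ʂ, ts/ are [−dorsal]; /ɱ, v, b, f, ɸ, m, w, p, ɥ/ are [+labial]; /ŋ/ is [+nasal]. The remaining /j, ɡ, x, c, ɟ/ satisfy [−labial], [+dorsal], [−nasal].

j, ɡ, x, c, ɟ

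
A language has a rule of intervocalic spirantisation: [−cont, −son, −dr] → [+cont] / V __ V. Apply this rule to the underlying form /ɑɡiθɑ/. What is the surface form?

/ɡ/ satisfies [−cont, −son, −dr] and sits in V __ V. The [+continuant] counterpart of the voiced velar stop is /ɣ/. Other segments in /ɑɡiθɑ/ either fail the structural description or are not in the environment, so the surface form is [ɑɣiθɑ].

[ɑɣiθɑ]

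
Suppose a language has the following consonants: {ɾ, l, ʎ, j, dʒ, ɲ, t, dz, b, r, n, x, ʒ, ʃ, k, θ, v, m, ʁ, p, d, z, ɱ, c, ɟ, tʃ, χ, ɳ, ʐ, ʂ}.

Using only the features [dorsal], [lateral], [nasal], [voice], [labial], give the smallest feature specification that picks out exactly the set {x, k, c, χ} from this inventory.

[−voice, +dorsal]

/x, k, c, χ/ are all [−voice], [+dorsal], and no other segment in the inventory matches both values. Dropping any one of them over-generates: [+dorsal] alone would also admit /ʎ, j, ɲ, ʁ, …/; [−voice] alone would also admit /t, ʃ, θ, p, …/. No other single listed feature picks out exactly this set either, so fewer than two features will not do.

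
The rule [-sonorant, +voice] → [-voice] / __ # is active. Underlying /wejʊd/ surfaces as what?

/d/ satisfies [-sonorant, +voice] and sits in __ #. The [-voice] counterpart of the voiced alveolar stop is /t/. Other segments in /wejʊd/ either fail the structural description or are not in the environment, so the surface form is [wejʊt].

[wejʊt]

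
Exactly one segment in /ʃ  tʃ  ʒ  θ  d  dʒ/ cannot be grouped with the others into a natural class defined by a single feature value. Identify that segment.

d

[distributed] groups all but one: /ʒ, θ, dʒ, tʃ, ʃ/ share [+distributed] while /d/ (voiced alveolar stop) alone is [−distributed]. Removing any other segment would not leave a single-feature class that excludes it.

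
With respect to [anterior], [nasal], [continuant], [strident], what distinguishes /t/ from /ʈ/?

The two segments share [-nasal], [-continuant], [-strident]. The only feature from the list on which they differ: /t/ is [+anterior] while /ʈ/ is [-anterior].

[anterior]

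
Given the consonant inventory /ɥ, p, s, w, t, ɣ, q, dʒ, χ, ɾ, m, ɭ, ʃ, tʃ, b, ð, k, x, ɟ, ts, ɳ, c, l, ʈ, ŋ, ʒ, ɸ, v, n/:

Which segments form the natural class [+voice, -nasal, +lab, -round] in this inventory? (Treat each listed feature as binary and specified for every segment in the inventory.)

b, v

Eliminate segments failing any feature: /ɥ, w/ are [+round]; /p, s, t, q, χ, ʃ, tʃ, k, x, ts, c, ʈ, ɸ/ are [-voice]; /ɣ, dʒ, ɾ, ɭ, ð, ɟ, l, ʒ/ are [-labial]; /m, ɳ, ŋ, n/ are [+nasal]. The remaining /b, v/ satisfy [+voice], [-nasal], [+labial], [-round].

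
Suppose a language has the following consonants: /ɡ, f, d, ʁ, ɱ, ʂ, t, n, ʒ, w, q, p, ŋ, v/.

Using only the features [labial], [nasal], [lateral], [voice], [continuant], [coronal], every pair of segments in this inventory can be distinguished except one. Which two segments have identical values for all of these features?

v, w

/v/ (voiced labiodental fricative) and /w/ (labial-velar glide) are both [+labial], [−nasal], [−lateral], [+voice], [+continuant], [−coronal], so none of the listed features separates them. (They do differ in [sonorant], [round] and [dorsal], which are not among the given features.) Every other pair in the inventory differs on at least one listed feature.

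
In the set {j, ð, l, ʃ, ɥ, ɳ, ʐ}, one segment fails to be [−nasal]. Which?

ɳ

Every segment except /ɳ/ is [−nasal]. /ɳ/ (retroflex nasal) is [+nasal], so it is the exception.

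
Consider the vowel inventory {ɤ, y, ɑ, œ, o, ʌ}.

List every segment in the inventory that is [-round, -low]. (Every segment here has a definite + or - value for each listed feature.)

Eliminate segments failing any feature: /y, œ, o/ are [+round]; /ɑ/ is [+low]. The remaining /ɤ, ʌ/ satisfy [-round], [-low].

ɤ, ʌ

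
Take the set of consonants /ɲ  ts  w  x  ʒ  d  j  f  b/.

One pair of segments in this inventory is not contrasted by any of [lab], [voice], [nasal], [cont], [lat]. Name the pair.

ʒ, j

/ʒ/ (voiced postalveolar fricative) and /j/ (palatal glide) are both [−labial], [+voice], [−nasal], [+continuant], [−lateral], so none of the listed features separates them. (They do differ in [sonorant], [strident] and [dorsal], which are not among the given features.) Every other pair in the inventory differs on at least one listed feature.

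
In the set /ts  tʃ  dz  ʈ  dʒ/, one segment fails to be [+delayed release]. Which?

Every segment except /ʈ/ is [+delayed release]. /ʈ/ (voiceless retroflex stop) is [−delayed release], so it is the exception.

ʈ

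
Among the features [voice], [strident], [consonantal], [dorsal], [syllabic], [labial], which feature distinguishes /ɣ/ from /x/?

/ɣ/ (voiced velar fricative) and /x/ (voiceless velar fricative) agree on [−strident], [+consonantal], [+dorsal], [−syllabic], [−labial]. They differ on [voice] (/ɣ/ [+], /x/ [−]).

[voice]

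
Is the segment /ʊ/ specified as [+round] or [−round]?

[+round]

/ʊ/ is the high back rounded lax vowel. The feature [round] marks segments produced with lip rounding; /ʊ/ has this property, so it is [+round].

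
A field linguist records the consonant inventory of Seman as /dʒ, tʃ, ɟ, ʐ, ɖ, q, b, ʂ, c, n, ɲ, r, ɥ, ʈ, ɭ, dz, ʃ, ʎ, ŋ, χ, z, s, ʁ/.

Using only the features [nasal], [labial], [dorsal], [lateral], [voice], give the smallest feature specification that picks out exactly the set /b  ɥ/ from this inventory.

The target set is precisely the extension of [+labial] in this inventory.

[+labial]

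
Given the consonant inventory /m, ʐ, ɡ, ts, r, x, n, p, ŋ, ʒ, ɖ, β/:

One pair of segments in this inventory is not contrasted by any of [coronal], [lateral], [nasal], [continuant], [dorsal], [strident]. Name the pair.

ʒ, ʐ

/ʒ/ (voiced postalveolar fricative) and /ʐ/ (voiced retroflex fricative) are both [+coronal], [−lateral], [−nasal], [+continuant], [−dorsal], [+strident], so none of the listed features separates them. (They do differ in [distributed], which is not among the given features.) Every other pair in the inventory differs on at least one listed feature.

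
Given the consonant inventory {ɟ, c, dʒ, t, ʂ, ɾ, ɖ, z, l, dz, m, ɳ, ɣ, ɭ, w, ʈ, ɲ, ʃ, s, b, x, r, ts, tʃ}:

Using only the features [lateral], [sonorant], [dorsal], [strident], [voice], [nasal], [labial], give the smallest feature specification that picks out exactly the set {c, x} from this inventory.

[-voice, +dorsal]

Every target segment is [-voice], [+dorsal]; each remaining inventory member fails at least one of these. Each conjunct is needed — [+dorsal] alone would also admit /ɟ, ɣ, w, ɲ/; [-voice] alone would also admit /t, ʂ, ʈ, ʃ, …/ — and no other single listed feature has exactly this extension, so two is the minimum.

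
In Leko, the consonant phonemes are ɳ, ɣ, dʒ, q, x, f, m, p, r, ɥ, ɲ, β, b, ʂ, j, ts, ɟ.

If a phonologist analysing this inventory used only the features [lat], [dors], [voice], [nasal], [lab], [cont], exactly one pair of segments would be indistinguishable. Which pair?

On the given features, /ɣ/ and /j/ have an identical profile: [−lateral], [+dorsal], [+voice], [−nasal], [−labial], [+continuant]. No other two segments in the inventory coincide on all 6 features. (They do differ in [sonorant] and [back], which are not among the given features.)

ɣ, j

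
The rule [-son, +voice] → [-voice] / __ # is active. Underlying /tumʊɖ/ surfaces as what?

[tumʊʈ]

/ɖ/ satisfies [-son, +voice] and sits in __ #. The [-voice] counterpart of the voiced retroflex stop is /ʈ/. Other segments in /tumʊɖ/ either fail the structural description or are not in the environment, so the surface form is [tumʊʈ].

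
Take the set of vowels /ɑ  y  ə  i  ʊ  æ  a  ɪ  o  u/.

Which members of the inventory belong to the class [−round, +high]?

Eliminate segments failing any feature: /ɑ, ə, æ, a/ are [−high]; /y, ʊ, o, u/ are [+round]. The remaining /i, ɪ/ satisfy [−round], [+high].

i, ɪ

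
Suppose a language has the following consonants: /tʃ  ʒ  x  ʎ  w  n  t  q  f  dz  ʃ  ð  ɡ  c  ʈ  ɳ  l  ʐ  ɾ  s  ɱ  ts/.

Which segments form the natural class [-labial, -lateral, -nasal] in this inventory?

First, the [-labial] segments are /tʃ, ʒ, x, ʎ, n, t, q, dz, ʃ, ð, ɡ, c, ʈ, ɳ, l, ʐ, ɾ, s, ts/.
Within that set, [-lateral] gives /tʃ, ʒ, x, n, t, q, dz, ʃ, ð, ɡ, c, ʈ, ɳ, ʐ, ɾ, s, ts/.
Within that set, [-nasal] leaves /tʃ, ʒ, x, t, q, dz, ʃ, ð, ɡ, c, ʈ, ʐ, ɾ, s, ts/.

tʃ, ʒ, x, t, q, dz, ʃ, ð, ɡ, c, ʈ, ʐ, ɾ, s, ts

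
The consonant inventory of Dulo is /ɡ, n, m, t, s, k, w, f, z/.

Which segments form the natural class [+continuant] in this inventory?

s, w, f, z

The [+continuant] segments here are /s, w, f, z/; the remaining /ɡ, n, m, t, k/ are [−continuant].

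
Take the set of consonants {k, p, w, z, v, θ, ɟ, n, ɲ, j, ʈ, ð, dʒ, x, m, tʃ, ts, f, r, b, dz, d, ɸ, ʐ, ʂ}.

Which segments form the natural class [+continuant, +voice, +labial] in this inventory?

w, v

Eliminate segments failing any feature: /k, p, ɟ, n, ɲ, ʈ, dʒ, m, tʃ, ts, b, dz, d/ are [−continuant]; /z, j, ð, r, ʐ/ are [−labial]; /θ, x, f, ɸ, ʂ/ are [−voice]. The remaining /w, v/ satisfy [+continuant], [+voice], [+labial].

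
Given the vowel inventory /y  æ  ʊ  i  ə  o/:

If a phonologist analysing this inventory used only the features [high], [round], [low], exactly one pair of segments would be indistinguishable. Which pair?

y, ʊ

/y/ (high front rounded tense vowel) and /ʊ/ (high back rounded lax vowel) are both [+high], [+round], [-low], so none of the listed features separates them. (They do differ in [back] and [tense], which are not among the given features.) Every other pair in the inventory differs on at least one listed feature.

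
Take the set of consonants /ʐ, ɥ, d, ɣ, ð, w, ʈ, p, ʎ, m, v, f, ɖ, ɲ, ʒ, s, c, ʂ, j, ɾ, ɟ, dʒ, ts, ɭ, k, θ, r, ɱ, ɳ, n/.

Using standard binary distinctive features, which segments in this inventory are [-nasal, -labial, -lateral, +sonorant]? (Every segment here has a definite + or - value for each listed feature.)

Eliminate segments failing any feature: /ʐ, d, ɣ, ð, ʈ, ɖ, ʒ, s, c, ʂ, ɟ, dʒ, ts, k, θ/ are [-sonorant]; /ɥ, w, p, v, f/ are [+labial]; /ʎ, ɭ/ are [+lateral]; /m, ɲ, ɱ, ɳ, n/ are [+nasal]. The remaining /j, ɾ, r/ satisfy [-nasal], [-labial], [-lateral], [+sonorant].

j, ɾ, r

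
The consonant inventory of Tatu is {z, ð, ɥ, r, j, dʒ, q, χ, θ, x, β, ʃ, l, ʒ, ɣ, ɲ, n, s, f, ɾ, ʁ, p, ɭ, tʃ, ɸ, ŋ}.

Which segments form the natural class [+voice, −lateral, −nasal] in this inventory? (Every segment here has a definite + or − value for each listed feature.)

Eliminate segments failing any feature: /q, χ, θ, x, ʃ, s, f, p, tʃ, ɸ/ are [−voice]; /l, ɭ/ are [+lateral]; /ɲ, n, ŋ/ are [+nasal]. The remaining /z, ð, ɥ, r, j, dʒ, β, ʒ, ɣ, ɾ, ʁ/ satisfy [+voice], [−lateral], [−nasal].

z, ð, ɥ, r, j, dʒ, β, ʒ, ɣ, ɾ, ʁ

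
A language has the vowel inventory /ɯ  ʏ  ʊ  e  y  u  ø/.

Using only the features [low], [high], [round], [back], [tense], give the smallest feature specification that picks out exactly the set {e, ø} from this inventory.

/e, ø/ are exactly the [-high] segments in the inventory, so a single feature suffices.

[-high]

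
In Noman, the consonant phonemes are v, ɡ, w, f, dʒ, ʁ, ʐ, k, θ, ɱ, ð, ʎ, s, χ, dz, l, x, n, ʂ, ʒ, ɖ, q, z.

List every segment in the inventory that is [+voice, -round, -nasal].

v, ɡ, dʒ, ʁ, ʐ, ð, ʎ, dz, l, ʒ, ɖ, z

Eliminate segments failing any feature: /w/ is [+round]; /f, k, θ, s, χ, x, ʂ, q/ are [-voice]; /ɱ, n/ are [+nasal]. The remaining /v, ɡ, dʒ, ʁ, ʐ, ð, ʎ, dz, l, ʒ, ɖ, z/ satisfy [+voice], [-round], [-nasal].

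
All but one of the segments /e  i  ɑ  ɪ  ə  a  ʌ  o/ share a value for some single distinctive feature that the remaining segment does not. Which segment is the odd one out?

o

/ʌ, ɑ, ə, i, ɪ, e, a/ are all [−round], but /o/ (mid back rounded tense vowel) is [+round]. No other single segment can be removed to leave a set sharing one feature value that the removed segment lacks, so /o/ is the odd one out.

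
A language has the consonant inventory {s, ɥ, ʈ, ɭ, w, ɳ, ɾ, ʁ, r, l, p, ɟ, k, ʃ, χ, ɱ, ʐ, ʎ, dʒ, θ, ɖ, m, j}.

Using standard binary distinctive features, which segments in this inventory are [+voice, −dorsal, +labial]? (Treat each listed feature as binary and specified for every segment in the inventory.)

ɱ, m

Eliminate segments failing any feature: /s, ʈ, p, k, ʃ, χ, θ/ are [−voice]; /ɥ, w, ʁ, ɟ, ʎ, j/ are [+dorsal]; /ɭ, ɳ, ɾ, r, l, ʐ, dʒ, ɖ/ are [−labial]. The remaining /ɱ, m/ satisfy [+voice], [−dorsal], [+labial].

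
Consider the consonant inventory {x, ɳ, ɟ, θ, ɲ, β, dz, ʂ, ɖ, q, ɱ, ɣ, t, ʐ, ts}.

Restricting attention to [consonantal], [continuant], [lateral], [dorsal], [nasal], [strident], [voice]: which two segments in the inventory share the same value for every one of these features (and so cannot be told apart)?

/ɳ/ (retroflex nasal) and /ɱ/ (labiodental nasal) are both [+consonantal], [-continuant], [-lateral], [-dorsal], [+nasal], [-strident], [+voice], so none of the listed features separates them. (They do differ in [labial] and [coronal], which are not among the given features.) Every other pair in the inventory differs on at least one listed feature.

ɳ, ɱ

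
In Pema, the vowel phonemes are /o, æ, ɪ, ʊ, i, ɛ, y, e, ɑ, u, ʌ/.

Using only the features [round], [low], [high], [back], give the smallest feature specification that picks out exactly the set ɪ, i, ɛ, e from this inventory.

[-low, -back, -round]

Every target segment is [-low], [-back], [-round]; each remaining inventory member fails at least one of these. Each conjunct is needed — [-back, -round] alone would also admit /æ/; [-low, -round] alone would also admit /ʌ/; [-low, -back] alone would also admit /y/ — and no other combination of two listed features has exactly this extension, so three is the minimum.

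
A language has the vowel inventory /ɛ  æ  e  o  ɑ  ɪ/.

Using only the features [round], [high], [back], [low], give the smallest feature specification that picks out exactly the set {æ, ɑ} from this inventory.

[+low]

The target set is precisely the extension of [+low] in this inventory.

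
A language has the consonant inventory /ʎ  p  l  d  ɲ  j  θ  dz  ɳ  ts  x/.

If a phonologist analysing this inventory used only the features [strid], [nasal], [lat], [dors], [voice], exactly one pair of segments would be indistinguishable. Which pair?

p, θ

Both /p/ and /θ/ are [−strident], [−nasal], [−lateral], [−dorsal], [−voice]. Since the list omits [continuant], [labial] and [coronal] — which do distinguish the voiceless bilabial stop from the voiceless dental fricative — this pair collapses; all other pairs remain distinct.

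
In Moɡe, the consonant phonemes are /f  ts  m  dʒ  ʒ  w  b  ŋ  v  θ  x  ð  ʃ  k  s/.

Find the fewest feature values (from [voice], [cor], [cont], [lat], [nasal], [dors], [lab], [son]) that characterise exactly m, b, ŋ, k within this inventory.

[-cont, -cor]

The class [-continuant], [-coronal] has exactly /m, b, ŋ, k/ as its extension in this inventory. No smaller conjunction from the listed features achieves this: [-coronal] alone would also admit /f, w, v, x/; [-continuant] alone would also admit /ts, dʒ/; and checking the remaining single features turns up none with this extension.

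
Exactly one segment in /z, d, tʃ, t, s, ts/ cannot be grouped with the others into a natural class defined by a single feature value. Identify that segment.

tʃ

The remaining segments after removing /tʃ/ share [−distributed]; /tʃ/ (voiceless postalveolar affricate) is [+distributed]. For every other candidate removal, the leftover set fails to share any single feature value that the removed segment lacks.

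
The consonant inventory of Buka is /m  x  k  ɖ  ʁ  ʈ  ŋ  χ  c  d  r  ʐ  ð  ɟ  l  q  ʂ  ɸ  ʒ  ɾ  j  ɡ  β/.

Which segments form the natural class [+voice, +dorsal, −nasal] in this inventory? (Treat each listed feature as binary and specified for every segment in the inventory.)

ʁ, ɟ, j, ɡ

Eliminate segments failing any feature: /m, ɖ, d, r, ʐ, ð, l, ʒ, ɾ, β/ are [−dorsal]; /x, k, ʈ, χ, c, q, ʂ, ɸ/ are [−voice]; /ŋ/ is [+nasal]. The remaining /ʁ, ɟ, j, ɡ/ satisfy [+voice], [+dorsal], [−nasal].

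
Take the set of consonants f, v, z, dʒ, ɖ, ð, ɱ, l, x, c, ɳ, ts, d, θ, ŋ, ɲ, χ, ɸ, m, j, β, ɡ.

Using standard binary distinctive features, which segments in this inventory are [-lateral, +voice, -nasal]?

v, z, dʒ, ɖ, ð, d, j, β, ɡ

Checking each segment against [-lateral], [+voice], [-nasal]: /v/ (voiced labiodental fricative), /z/ (voiced alveolar fricative), /dʒ/ (voiced postalveolar affricate), /ɖ/ (voiced retroflex stop), /ð/ (voiced dental fricative), /d/ (voiced alveolar stop), among others, satisfy every feature; every other segment in the inventory fails at least one.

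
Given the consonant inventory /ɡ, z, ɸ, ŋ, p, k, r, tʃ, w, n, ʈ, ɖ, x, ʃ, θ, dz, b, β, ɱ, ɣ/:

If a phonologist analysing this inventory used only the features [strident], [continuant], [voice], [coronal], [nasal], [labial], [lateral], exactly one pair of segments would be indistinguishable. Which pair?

β, w

Both /β/ and /w/ are [-strident], [+continuant], [+voice], [-coronal], [-nasal], [+labial], [-lateral]. Since the list omits [sonorant], [round] and [dorsal] — which do distinguish the voiced bilabial fricative from the labial-velar glide — this pair collapses; all other pairs remain distinct.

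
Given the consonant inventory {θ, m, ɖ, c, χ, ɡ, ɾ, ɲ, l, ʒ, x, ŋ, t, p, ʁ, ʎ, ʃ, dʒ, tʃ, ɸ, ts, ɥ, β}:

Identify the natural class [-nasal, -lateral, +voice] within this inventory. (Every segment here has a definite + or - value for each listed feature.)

ɖ, ɡ, ɾ, ʒ, ʁ, dʒ, ɥ, β

The [-nasal] segments are /θ, ɖ, c, χ, ɡ, ɾ, l, ʒ, x, t, p, ʁ, ʎ, ʃ, dʒ, tʃ, ɸ, ts, ɥ, β/.
Intersecting with [-lateral] gives /θ, ɖ, c, χ, ɡ, ɾ, ʒ, x, t, p, ʁ, ʃ, dʒ, tʃ, ɸ, ts, ɥ, β/.
Intersecting with [+voice] leaves /ɖ, ɡ, ɾ, ʒ, ʁ, dʒ, ɥ, β/.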